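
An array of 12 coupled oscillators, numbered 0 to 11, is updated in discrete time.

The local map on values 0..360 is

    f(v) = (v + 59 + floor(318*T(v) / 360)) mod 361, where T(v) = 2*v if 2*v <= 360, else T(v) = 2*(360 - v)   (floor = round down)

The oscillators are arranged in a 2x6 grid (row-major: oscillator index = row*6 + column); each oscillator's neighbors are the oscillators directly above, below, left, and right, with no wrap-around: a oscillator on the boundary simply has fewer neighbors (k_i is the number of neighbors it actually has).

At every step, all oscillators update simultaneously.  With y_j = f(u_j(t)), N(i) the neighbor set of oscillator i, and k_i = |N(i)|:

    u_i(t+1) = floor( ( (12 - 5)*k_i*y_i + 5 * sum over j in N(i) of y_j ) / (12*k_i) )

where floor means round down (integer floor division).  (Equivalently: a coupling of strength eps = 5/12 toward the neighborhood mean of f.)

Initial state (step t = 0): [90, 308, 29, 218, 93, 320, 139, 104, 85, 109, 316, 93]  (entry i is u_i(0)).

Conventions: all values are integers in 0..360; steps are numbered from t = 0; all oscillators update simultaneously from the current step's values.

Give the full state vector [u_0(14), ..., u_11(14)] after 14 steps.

Simulating step by step:
t=0: [90, 308, 29, 218, 93, 320, 139, 104, 85, 109, 316, 93]
t=1: [216, 166, 158, 210, 232, 183, 184, 267, 288, 286, 190, 221]
t=2: [170, 151, 140, 157, 167, 179, 173, 139, 118, 132, 169, 175]
t=3: [158, 113, 87, 119, 161, 183, 154, 91, 45, 81, 152, 180]
t=4: [106, 109, 204, 116, 130, 183, 165, 224, 230, 210, 155, 179]
t=5: [312, 305, 177, 67, 80, 164, 196, 187, 162, 142, 132, 179]
t=6: [113, 123, 177, 219, 226, 186, 165, 170, 150, 115, 114, 157]
t=7: [45, 72, 153, 147, 144, 172, 126, 140, 117, 49, 50, 119]
t=8: [170, 204, 123, 117, 121, 126, 82, 94, 67, 157, 158, 92]
t=9: [194, 176, 83, 40, 46, 98, 267, 284, 210, 132, 145, 220]
t=10: [173, 189, 241, 173, 191, 265, 137, 135, 165, 98, 115, 185]
t=11: [158, 165, 159, 195, 153, 154, 96, 99, 166, 240, 107, 142]
t=12: [178, 173, 148, 164, 162, 116, 286, 281, 177, 184, 257, 152]
t=13: [171, 160, 133, 149, 127, 65, 130, 135, 167, 177, 142, 100]
t=14: [140, 124, 94, 105, 89, 218, 83, 91, 138, 159, 131, 263]

Answer: [140, 124, 94, 105, 89, 218, 83, 91, 138, 159, 131, 263]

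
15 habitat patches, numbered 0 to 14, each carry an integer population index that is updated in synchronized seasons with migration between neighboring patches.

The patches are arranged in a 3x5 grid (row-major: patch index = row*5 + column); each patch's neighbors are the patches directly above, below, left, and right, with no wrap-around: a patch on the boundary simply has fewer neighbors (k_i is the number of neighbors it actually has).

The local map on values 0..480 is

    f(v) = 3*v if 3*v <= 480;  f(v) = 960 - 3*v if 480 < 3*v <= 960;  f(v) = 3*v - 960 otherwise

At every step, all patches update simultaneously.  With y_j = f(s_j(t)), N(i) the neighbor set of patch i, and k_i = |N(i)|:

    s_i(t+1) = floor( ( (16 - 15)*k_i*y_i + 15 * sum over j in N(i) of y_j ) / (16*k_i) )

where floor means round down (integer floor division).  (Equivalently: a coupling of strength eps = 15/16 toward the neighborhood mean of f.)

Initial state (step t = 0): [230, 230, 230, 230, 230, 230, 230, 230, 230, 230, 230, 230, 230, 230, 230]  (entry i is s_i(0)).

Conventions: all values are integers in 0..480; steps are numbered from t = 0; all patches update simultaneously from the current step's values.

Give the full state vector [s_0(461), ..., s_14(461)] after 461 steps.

Answer: [210, 210, 210, 210, 210, 210, 210, 210, 210, 210, 210, 210, 210, 210, 210]
Key observation: The state at step 1, [270, 270, 270, 270, 270, 270, 270, 270, 270, 270, 270, 270, 270, 270, 270], reappears at step 9: the system is in a cycle of period 8 from step 1 on.  Therefore the state at step 461 equals the state at step 1 + ((461 - 1) mod 8) = 5, which is [210, 210, 210, 210, 210, 210, 210, 210, 210, 210, 210, 210, 210, 210, 210].

Derivation:
t=0: [230, 230, 230, 230, 230, 230, 230, 230, 230, 230, 230, 230, 230, 230, 230]
t=1: [270, 270, 270, 270, 270, 270, 270, 270, 270, 270, 270, 270, 270, 270, 270]
t=2: [150, 150, 150, 150, 150, 150, 150, 150, 150, 150, 150, 150, 150, 150, 150]
t=3: [450, 450, 450, 450, 450, 450, 450, 450, 450, 450, 450, 450, 450, 450, 450]
t=4: [390, 390, 390, 390, 390, 390, 390, 390, 390, 390, 390, 390, 390, 390, 390]
t=5: [210, 210, 210, 210, 210, 210, 210, 210, 210, 210, 210, 210, 210, 210, 210]
t=6: [330, 330, 330, 330, 330, 330, 330, 330, 330, 330, 330, 330, 330, 330, 330]
t=7: [30, 30, 30, 30, 30, 30, 30, 30, 30, 30, 30, 30, 30, 30, 30]
t=8: [90, 90, 90, 90, 90, 90, 90, 90, 90, 90, 90, 90, 90, 90, 90]
t=9: [270, 270, 270, 270, 270, 270, 270, 270, 270, 270, 270, 270, 270, 270, 270]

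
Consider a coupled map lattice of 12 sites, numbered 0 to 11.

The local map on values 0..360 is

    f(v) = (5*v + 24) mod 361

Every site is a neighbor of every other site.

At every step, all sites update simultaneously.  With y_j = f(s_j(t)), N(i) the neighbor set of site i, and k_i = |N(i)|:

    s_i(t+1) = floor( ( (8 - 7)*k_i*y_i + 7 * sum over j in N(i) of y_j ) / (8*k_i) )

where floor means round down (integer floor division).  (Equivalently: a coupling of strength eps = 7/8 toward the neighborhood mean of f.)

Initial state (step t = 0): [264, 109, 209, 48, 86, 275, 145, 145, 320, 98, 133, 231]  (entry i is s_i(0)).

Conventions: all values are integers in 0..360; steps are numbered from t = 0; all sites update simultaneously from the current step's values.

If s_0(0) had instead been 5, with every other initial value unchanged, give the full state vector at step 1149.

Simulating step by step:
t=0: [5, 109, 209, 48, 86, 275, 145, 145, 320, 98, 133, 231]
t=1: [168, 175, 181, 178, 170, 180, 167, 167, 174, 173, 181, 170]
t=2: [169, 170, 172, 171, 169, 171, 168, 168, 170, 170, 172, 169]
t=3: [151, 151, 152, 151, 151, 151, 151, 151, 151, 151, 152, 151]
t=4: [57, 57, 58, 57, 57, 57, 57, 57, 57, 57, 58, 57]
t=5: [309, 309, 310, 309, 309, 309, 309, 309, 309, 309, 310, 309]
t=6: [125, 125, 126, 125, 125, 125, 125, 125, 125, 125, 126, 125]
t=7: [288, 288, 289, 288, 288, 288, 288, 288, 288, 288, 289, 288]
t=8: [20, 20, 21, 20, 20, 20, 20, 20, 20, 20, 21, 20]
t=9: [124, 124, 125, 124, 124, 124, 124, 124, 124, 124, 125, 124]
t=10: [283, 283, 284, 283, 283, 283, 283, 283, 283, 283, 284, 283]
t=11: [299, 299, 283, 299, 299, 299, 299, 299, 299, 299, 283, 299]
t=12: [119, 119, 132, 119, 119, 119, 119, 119, 119, 119, 132, 119]
t=13: [268, 268, 271, 268, 268, 268, 268, 268, 268, 268, 271, 268]
t=14: [283, 283, 284, 283, 283, 283, 283, 283, 283, 283, 284, 283]

Answer: [268, 268, 271, 268, 268, 268, 268, 268, 268, 268, 271, 268]
Key observation: The state at step 10, [283, 283, 284, 283, 283, 283, 283, 283, 283, 283, 284, 283], reappears at step 14: the system is in a cycle of period 4 from step 10 on.  Therefore the state at step 1149 equals the state at step 10 + ((1149 - 10) mod 4) = 13, which is [268, 268, 271, 268, 268, 268, 268, 268, 268, 268, 271, 268].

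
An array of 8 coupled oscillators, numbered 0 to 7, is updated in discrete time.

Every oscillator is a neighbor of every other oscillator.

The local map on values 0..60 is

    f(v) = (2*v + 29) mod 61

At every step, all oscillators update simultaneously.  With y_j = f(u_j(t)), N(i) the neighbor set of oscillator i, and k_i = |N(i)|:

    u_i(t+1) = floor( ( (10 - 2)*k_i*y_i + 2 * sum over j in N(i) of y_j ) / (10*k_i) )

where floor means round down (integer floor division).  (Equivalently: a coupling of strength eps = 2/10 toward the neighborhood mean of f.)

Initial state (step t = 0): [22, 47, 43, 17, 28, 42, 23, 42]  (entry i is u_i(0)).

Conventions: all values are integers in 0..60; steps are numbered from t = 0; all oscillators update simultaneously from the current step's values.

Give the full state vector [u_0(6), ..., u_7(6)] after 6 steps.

Answer: [46, 43, 19, 8, 46, 53, 19, 53]

Derivation:
t=0: [22, 47, 43, 17, 28, 42, 23, 42]
t=1: [15, 6, 47, 7, 24, 46, 16, 46]
t=2: [53, 39, 8, 41, 20, 54, 8, 54]
t=3: [16, 42, 41, 45, 12, 18, 41, 18]
t=4: [7, 47, 46, 52, 48, 10, 46, 10]
t=5: [41, 8, 54, 16, 10, 45, 54, 45]
t=6: [46, 43, 19, 8, 46, 53, 19, 53]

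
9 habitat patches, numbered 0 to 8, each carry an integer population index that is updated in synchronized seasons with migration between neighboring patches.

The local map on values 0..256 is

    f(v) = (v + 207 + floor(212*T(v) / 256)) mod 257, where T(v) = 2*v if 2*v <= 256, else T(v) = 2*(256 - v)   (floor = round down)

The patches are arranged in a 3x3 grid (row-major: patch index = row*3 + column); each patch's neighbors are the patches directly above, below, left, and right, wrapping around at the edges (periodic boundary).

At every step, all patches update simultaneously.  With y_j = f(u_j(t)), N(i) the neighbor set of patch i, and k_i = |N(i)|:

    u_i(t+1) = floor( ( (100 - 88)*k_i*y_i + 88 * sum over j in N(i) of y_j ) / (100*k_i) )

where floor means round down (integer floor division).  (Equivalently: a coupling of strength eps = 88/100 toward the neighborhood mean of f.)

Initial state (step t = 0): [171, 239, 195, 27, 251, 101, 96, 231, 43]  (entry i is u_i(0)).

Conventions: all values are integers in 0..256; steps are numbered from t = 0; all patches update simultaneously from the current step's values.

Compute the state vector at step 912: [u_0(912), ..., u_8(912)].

Answer: [225, 225, 225, 225, 225, 225, 225, 225, 225]
Key observation: The state at step 34, [225, 225, 225, 225, 225, 225, 225, 225, 225], reappears at step 36: the system is in a cycle of period 2 from step 34 on.  Therefore the state at step 912 equals the state at step 34 + ((912 - 34) mod 2) = 34, which is [225, 225, 225, 225, 225, 225, 225, 225, 225].

Derivation:
t=0: [171, 239, 195, 27, 251, 101, 96, 231, 43]
t=1: [152, 175, 140, 142, 174, 144, 93, 179, 203]
t=2: [56, 66, 64, 55, 66, 66, 141, 127, 138]
t=3: [92, 97, 96, 93, 97, 95, 57, 69, 68]
t=4: [179, 187, 185, 178, 187, 186, 156, 157, 156]
t=5: [144, 199, 200, 169, 143, 143, 63, 118, 118]
t=6: [136, 93, 93, 41, 63, 63, 22, 86, 86]
t=7: [104, 137, 137, 66, 135, 135, 97, 131, 131]
t=8: [112, 71, 71, 122, 49, 49, 115, 68, 68]
t=9: [150, 147, 147, 147, 89, 89, 145, 148, 148]
t=10: [19, 55, 55, 92, 76, 76, 19, 56, 56]
t=11: [84, 87, 87, 89, 136, 136, 85, 87, 87]
t=12: [179, 145, 145, 110, 129, 129, 179, 145, 145]
t=13: [149, 75, 75, 155, 73, 73, 149, 75, 75]
t=14: [75, 119, 119, 73, 117, 117, 75, 119, 119]
t=15: [86, 38, 38, 84, 36, 36, 86, 38, 38]
t=16: [120, 77, 77, 118, 75, 75, 120, 77, 77]
t=17: [72, 121, 121, 71, 119, 119, 72, 121, 121]
t=18: [84, 40, 40, 82, 39, 39, 84, 40, 40]
t=19: [120, 81, 81, 119, 79, 79, 120, 81, 81]
t=20: [78, 129, 129, 75, 128, 128, 78, 129, 129]
t=21: [100, 59, 59, 101, 58, 58, 100, 59, 59]
t=22: [167, 129, 129, 166, 129, 129, 167, 129, 129]
t=23: [18, 26, 26, 18, 26, 26, 18, 26, 26]
t=24: [150, 70, 70, 150, 70, 70, 150, 70, 70]
t=25: [69, 109, 109, 69, 109, 109, 69, 109, 109]
t=26: [179, 215, 215, 179, 215, 215, 179, 215, 215]
t=27: [245, 237, 237, 245, 237, 237, 245, 237, 237]
t=28: [215, 216, 216, 215, 216, 216, 215, 216, 216]
t=29: [232, 232, 232, 232, 232, 232, 232, 232, 232]
t=30: [221, 221, 221, 221, 221, 221, 221, 221, 221]
t=31: [228, 228, 228, 228, 228, 228, 228, 228, 228]
t=32: [224, 224, 224, 224, 224, 224, 224, 224, 224]
t=33: [227, 227, 227, 227, 227, 227, 227, 227, 227]
t=34: [225, 225, 225, 225, 225, 225, 225, 225, 225]
t=35: [226, 226, 226, 226, 226, 226, 226, 226, 226]
t=36: [225, 225, 225, 225, 225, 225, 225, 225, 225]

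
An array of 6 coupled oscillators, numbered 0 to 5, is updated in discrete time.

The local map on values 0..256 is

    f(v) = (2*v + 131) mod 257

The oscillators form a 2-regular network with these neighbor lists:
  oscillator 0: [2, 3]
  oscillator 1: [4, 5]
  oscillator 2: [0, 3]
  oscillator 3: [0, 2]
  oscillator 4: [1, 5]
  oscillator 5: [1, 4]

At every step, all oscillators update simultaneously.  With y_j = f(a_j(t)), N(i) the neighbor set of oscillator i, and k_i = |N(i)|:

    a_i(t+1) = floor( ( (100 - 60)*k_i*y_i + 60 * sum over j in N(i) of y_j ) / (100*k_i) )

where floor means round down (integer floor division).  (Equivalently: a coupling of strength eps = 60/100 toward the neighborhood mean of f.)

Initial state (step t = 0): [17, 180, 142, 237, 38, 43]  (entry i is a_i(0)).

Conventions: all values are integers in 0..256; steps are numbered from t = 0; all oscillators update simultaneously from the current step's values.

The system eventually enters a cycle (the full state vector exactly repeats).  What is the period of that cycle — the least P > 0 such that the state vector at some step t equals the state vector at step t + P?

Simulating step by step:
t=0: [17, 180, 142, 237, 38, 43]
t=1: [140, 220, 140, 133, 218, 219]
t=2: [149, 55, 149, 148, 54, 55]
t=3: [171, 240, 171, 171, 240, 240]
t=4: [216, 97, 216, 216, 97, 97]
t=5: [49, 68, 49, 49, 68, 68]
t=6: [229, 10, 229, 229, 10, 10]
t=7: [75, 151, 75, 75, 151, 151]
t=8: [24, 176, 24, 24, 176, 176]
t=9: [179, 226, 179, 179, 226, 226]
t=10: [232, 69, 232, 232, 69, 69]
t=11: [81, 12, 81, 81, 12, 12]
t=12: [36, 155, 36, 36, 155, 155]
t=13: [203, 184, 203, 203, 184, 184]
t=14: [23, 242, 23, 23, 242, 242]
t=15: [177, 101, 177, 177, 101, 101]
t=16: [228, 76, 228, 228, 76, 76]
t=17: [73, 26, 73, 73, 26, 26]
t=18: [20, 183, 20, 20, 183, 183]
t=19: [171, 240, 171, 171, 240, 240]

Answer: 16
Key observation: The state at step 3, [171, 240, 171, 171, 240, 240], reappears at step 19 — and no state repeats earlier — so the cycle the system enters has period 16.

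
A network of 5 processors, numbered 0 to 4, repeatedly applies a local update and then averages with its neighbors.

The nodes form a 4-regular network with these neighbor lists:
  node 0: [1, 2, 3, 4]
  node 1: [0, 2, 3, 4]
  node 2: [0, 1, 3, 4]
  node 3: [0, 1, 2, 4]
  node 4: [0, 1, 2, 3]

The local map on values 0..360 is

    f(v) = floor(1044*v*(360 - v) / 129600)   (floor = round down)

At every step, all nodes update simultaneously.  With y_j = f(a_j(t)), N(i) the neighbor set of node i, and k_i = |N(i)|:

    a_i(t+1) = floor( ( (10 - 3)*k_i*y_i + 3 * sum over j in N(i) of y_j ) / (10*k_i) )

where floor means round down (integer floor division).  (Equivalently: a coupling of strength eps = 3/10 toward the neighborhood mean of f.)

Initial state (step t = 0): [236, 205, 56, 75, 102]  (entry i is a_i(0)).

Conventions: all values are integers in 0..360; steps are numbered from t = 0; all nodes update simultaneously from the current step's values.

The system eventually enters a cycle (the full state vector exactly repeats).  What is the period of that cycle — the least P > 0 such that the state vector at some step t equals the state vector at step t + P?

Answer: 2
Key observation: The state at step 11, [232, 232, 232, 232, 232], reappears at step 13 — and no state repeats earlier — so the cycle the system enters has period 2.

Derivation:
t=0: [236, 205, 56, 75, 102]
t=1: [222, 235, 161, 183, 207]
t=2: [247, 241, 255, 256, 253]
t=3: [222, 227, 217, 216, 218]
t=4: [246, 244, 248, 249, 248]
t=5: [224, 226, 223, 222, 223]
t=6: [245, 243, 245, 245, 245]
t=7: [226, 228, 226, 226, 226]
t=8: [242, 242, 242, 242, 242]
t=9: [230, 230, 230, 230, 230]
t=10: [240, 240, 240, 240, 240]
t=11: [232, 232, 232, 232, 232]
t=12: [239, 239, 239, 239, 239]
t=13: [232, 232, 232, 232, 232]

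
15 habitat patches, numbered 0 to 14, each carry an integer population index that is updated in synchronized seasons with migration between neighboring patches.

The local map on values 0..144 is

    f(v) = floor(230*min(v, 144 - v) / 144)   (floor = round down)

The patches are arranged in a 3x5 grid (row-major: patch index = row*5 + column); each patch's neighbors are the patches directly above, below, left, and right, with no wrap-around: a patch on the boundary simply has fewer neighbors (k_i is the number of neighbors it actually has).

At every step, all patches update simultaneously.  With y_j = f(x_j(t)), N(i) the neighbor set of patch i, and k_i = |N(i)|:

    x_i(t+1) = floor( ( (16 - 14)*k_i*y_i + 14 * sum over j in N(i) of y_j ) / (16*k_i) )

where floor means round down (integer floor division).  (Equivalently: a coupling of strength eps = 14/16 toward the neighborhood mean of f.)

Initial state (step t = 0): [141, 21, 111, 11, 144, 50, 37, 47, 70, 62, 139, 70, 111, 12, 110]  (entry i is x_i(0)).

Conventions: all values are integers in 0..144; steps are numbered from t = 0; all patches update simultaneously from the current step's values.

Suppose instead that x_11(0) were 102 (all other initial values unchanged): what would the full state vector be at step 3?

Answer: [96, 101, 98, 92, 94, 98, 94, 92, 88, 81, 88, 95, 84, 78, 83]
Key observation: This trace re-runs the system from the modified initial state.

Derivation:
t=0: [141, 21, 111, 11, 144, 50, 37, 47, 70, 62, 139, 102, 111, 12, 110]
t=1: [49, 37, 42, 49, 50, 30, 62, 69, 59, 60, 64, 42, 53, 65, 58]
t=2: [56, 78, 80, 79, 85, 87, 74, 89, 96, 89, 62, 91, 92, 91, 98]
t=3: [96, 101, 98, 92, 94, 98, 94, 92, 88, 81, 88, 95, 84, 78, 83]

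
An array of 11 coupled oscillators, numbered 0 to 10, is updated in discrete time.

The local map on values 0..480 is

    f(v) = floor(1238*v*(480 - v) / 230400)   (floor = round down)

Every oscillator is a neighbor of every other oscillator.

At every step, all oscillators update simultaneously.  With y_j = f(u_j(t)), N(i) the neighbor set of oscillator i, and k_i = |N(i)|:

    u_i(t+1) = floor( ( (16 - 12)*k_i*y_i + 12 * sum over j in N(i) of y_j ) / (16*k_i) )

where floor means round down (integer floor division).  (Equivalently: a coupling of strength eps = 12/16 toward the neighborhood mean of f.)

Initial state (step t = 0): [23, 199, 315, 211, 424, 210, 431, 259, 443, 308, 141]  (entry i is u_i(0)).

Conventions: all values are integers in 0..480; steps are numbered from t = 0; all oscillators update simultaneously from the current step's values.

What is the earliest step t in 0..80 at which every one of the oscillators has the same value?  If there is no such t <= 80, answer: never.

Simulating step by step:
t=0: [23, 199, 315, 211, 424, 210, 431, 259, 443, 308, 141]  (not all equal)
t=1: [191, 233, 230, 234, 203, 234, 201, 235, 196, 231, 226]  (not all equal)
t=2: [303, 306, 305, 306, 304, 306, 304, 306, 304, 306, 305]  (not all equal)
t=3: [286, 286, 286, 286, 286, 286, 286, 286, 286, 286, 286]  (all equal)

Answer: 3
Key observation: Synchronization is absorbing here: once all oscillators are equal they stay equal, and step 3 is the first all-equal step.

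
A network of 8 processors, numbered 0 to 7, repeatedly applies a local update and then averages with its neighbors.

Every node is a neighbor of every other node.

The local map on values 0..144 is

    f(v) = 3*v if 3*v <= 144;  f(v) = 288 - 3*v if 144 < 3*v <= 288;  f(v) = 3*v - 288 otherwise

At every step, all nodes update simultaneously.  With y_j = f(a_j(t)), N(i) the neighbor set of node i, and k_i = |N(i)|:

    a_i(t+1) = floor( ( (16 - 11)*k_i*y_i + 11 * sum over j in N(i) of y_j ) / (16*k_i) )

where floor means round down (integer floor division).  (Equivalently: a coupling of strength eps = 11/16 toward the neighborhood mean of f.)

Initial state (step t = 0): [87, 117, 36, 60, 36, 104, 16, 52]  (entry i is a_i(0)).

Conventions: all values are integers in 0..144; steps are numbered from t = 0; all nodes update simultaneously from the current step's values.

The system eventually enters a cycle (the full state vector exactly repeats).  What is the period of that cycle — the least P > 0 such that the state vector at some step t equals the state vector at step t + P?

Simulating step by step:
t=0: [87, 117, 36, 60, 36, 104, 16, 52]
t=1: [66, 74, 83, 83, 83, 65, 70, 88]
t=2: [65, 60, 54, 54, 54, 65, 62, 51]
t=3: [109, 112, 116, 116, 116, 109, 111, 118]
t=4: [49, 51, 53, 53, 53, 49, 50, 55]
t=5: [134, 133, 132, 132, 132, 134, 134, 130]
t=6: [110, 110, 109, 109, 109, 110, 110, 108]
t=7: [40, 40, 39, 39, 39, 40, 40, 39]
t=8: [118, 118, 118, 118, 118, 118, 118, 118]
t=9: [66, 66, 66, 66, 66, 66, 66, 66]
t=10: [90, 90, 90, 90, 90, 90, 90, 90]
t=11: [18, 18, 18, 18, 18, 18, 18, 18]
t=12: [54, 54, 54, 54, 54, 54, 54, 54]
t=13: [126, 126, 126, 126, 126, 126, 126, 126]
t=14: [90, 90, 90, 90, 90, 90, 90, 90]

Answer: 4
Key observation: The state at step 10, [90, 90, 90, 90, 90, 90, 90, 90], reappears at step 14 — and no state repeats earlier — so the cycle the system enters has period 4.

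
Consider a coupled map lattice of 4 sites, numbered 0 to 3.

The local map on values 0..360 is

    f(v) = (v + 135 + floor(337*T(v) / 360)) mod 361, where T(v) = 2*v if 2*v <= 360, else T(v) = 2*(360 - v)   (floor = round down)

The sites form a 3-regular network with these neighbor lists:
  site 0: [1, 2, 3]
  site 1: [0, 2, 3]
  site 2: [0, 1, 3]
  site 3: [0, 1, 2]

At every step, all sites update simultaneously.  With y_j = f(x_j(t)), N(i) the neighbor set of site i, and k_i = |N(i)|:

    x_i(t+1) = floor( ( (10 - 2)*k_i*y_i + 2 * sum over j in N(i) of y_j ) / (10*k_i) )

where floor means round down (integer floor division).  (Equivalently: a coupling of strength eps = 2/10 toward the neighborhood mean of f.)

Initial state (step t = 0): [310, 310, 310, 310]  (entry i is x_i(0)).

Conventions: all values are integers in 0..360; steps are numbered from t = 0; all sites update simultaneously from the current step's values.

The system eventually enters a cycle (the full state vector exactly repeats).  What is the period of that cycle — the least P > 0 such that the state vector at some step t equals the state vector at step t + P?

Simulating step by step:
t=0: [310, 310, 310, 310]
t=1: [177, 177, 177, 177]
t=2: [282, 282, 282, 282]
t=3: [202, 202, 202, 202]
t=4: [271, 271, 271, 271]
t=5: [211, 211, 211, 211]
t=6: [263, 263, 263, 263]
t=7: [218, 218, 218, 218]
t=8: [257, 257, 257, 257]
t=9: [223, 223, 223, 223]
t=10: [253, 253, 253, 253]
t=11: [227, 227, 227, 227]
t=12: [250, 250, 250, 250]
t=13: [229, 229, 229, 229]
t=14: [248, 248, 248, 248]
t=15: [231, 231, 231, 231]
t=16: [246, 246, 246, 246]
t=17: [233, 233, 233, 233]
t=18: [244, 244, 244, 244]
t=19: [235, 235, 235, 235]
t=20: [243, 243, 243, 243]
t=21: [236, 236, 236, 236]
t=22: [242, 242, 242, 242]
t=23: [236, 236, 236, 236]

Answer: 2
Key observation: The state at step 21, [236, 236, 236, 236], reappears at step 23 — and no state repeats earlier — so the cycle the system enters has period 2.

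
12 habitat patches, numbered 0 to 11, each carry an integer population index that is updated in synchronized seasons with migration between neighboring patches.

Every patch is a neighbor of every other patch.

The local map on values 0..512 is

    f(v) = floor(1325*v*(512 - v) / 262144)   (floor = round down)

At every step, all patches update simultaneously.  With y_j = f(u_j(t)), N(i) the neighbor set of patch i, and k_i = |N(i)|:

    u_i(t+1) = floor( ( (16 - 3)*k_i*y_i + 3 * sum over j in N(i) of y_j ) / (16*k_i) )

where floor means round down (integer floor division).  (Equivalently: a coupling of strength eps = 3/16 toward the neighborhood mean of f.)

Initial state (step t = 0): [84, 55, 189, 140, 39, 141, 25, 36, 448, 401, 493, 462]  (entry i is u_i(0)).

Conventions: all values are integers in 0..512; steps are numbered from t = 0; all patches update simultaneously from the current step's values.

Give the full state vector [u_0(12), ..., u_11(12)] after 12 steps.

Simulating step by step:
t=0: [84, 55, 189, 140, 39, 141, 25, 36, 448, 401, 493, 462]
t=1: [176, 133, 277, 241, 106, 242, 81, 101, 147, 210, 70, 124]
t=2: [290, 255, 315, 315, 226, 315, 193, 219, 268, 307, 177, 246]
t=3: [323, 328, 314, 314, 324, 314, 312, 323, 327, 318, 303, 327]
t=4: [308, 306, 313, 313, 307, 313, 314, 308, 306, 310, 318, 306]
t=5: [316, 317, 314, 314, 317, 314, 314, 316, 317, 315, 311, 317]
t=6: [313, 312, 313, 313, 312, 313, 313, 313, 312, 313, 314, 312]
t=7: [314, 314, 314, 314, 314, 314, 314, 314, 314, 314, 314, 314]
t=8: [314, 314, 314, 314, 314, 314, 314, 314, 314, 314, 314, 314]
t=9: [314, 314, 314, 314, 314, 314, 314, 314, 314, 314, 314, 314]
t=10: [314, 314, 314, 314, 314, 314, 314, 314, 314, 314, 314, 314]
t=11: [314, 314, 314, 314, 314, 314, 314, 314, 314, 314, 314, 314]
t=12: [314, 314, 314, 314, 314, 314, 314, 314, 314, 314, 314, 314]

Answer: [314, 314, 314, 314, 314, 314, 314, 314, 314, 314, 314, 314]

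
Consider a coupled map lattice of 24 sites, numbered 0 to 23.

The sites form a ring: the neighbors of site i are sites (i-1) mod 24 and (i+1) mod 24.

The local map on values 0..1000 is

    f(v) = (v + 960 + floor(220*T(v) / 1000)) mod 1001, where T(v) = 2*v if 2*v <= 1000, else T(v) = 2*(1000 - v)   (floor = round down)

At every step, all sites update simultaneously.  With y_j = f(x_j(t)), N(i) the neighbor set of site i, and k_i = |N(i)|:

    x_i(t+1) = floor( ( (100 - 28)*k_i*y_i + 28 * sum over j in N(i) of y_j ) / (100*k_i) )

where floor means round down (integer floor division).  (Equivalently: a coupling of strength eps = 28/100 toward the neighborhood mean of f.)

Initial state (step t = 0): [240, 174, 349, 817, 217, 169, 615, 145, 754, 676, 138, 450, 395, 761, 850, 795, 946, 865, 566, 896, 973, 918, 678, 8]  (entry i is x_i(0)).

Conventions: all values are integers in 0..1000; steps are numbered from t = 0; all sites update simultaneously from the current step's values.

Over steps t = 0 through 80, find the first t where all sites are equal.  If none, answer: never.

Simulating step by step:
t=0: [240, 174, 349, 817, 217, 169, 615, 145, 754, 676, 138, 450, 395, 761, 850, 795, 946, 865, 566, 896, 973, 918, 678, 8]  (not all equal)
t=1: [384, 257, 481, 718, 343, 287, 586, 339, 723, 696, 306, 532, 579, 790, 863, 860, 909, 865, 764, 880, 932, 898, 823, 850]  (not all equal)
t=2: [536, 399, 626, 731, 489, 432, 638, 536, 751, 735, 495, 658, 735, 830, 875, 884, 900, 878, 843, 885, 913, 897, 867, 821]  (not all equal)
t=3: [698, 586, 727, 779, 671, 616, 723, 723, 800, 791, 703, 759, 811, 859, 886, 894, 899, 889, 876, 893, 906, 899, 882, 839]  (not all equal)
t=4: [791, 746, 799, 822, 778, 755, 794, 809, 840, 834, 803, 823, 852, 878, 893, 898, 900, 895, 891, 898, 904, 901, 890, 860]  (not all equal)
t=5: [842, 823, 843, 853, 835, 825, 841, 853, 866, 863, 852, 859, 875, 889, 898, 901, 902, 900, 897, 901, 904, 902, 895, 876]  (not all equal)
t=6: [871, 862, 870, 873, 866, 862, 868, 876, 881, 881, 877, 880, 888, 895, 900, 902, 903, 902, 901, 903, 904, 903, 899, 887]  (not all equal)
t=7: [886, 882, 885, 886, 883, 881, 885, 888, 891, 891, 890, 891, 895, 899, 902, 903, 904, 903, 903, 904, 904, 903, 901, 894]  (not all equal)
t=8: [895, 892, 893, 894, 893, 892, 894, 895, 896, 897, 897, 897, 899, 902, 903, 904, 904, 904, 904, 904, 904, 904, 902, 899]  (not all equal)
t=9: [900, 898, 898, 899, 898, 898, 899, 899, 900, 900, 901, 901, 902, 903, 904, 904, 905, 905, 905, 905, 905, 904, 903, 902]  (not all equal)
t=10: [902, 901, 901, 901, 901, 901, 901, 902, 902, 903, 903, 903, 903, 904, 904, 905, 905, 905, 905, 905, 905, 904, 904, 903]  (not all equal)
t=11: [903, 903, 903, 903, 903, 903, 903, 903, 904, 904, 904, 904, 904, 904, 905, 905, 905, 905, 905, 905, 905, 905, 904, 904]  (not all equal)
t=12: [904, 904, 904, 904, 904, 904, 904, 904, 904, 905, 905, 905, 905, 905, 905, 905, 905, 905, 905, 905, 905, 905, 905, 904]  (not all equal)
t=13: [905, 905, 905, 905, 905, 905, 905, 905, 905, 905, 905, 905, 905, 905, 905, 905, 905, 905, 905, 905, 905, 905, 905, 905]  (all equal)

Answer: 13
Key observation: Synchronization is absorbing here: once all sites are equal they stay equal, and step 13 is the first all-equal step.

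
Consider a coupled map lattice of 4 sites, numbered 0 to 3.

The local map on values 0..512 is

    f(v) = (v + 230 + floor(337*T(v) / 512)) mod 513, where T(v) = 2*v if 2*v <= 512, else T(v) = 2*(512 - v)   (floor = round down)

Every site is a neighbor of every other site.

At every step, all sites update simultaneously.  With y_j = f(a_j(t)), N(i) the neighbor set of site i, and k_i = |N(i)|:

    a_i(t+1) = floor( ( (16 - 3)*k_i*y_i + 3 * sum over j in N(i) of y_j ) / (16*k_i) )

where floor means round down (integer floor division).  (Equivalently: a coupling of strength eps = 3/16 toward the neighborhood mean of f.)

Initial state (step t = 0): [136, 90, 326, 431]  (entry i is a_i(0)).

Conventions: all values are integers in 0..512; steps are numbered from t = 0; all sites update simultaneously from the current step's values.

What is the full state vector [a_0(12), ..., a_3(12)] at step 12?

Answer: [297, 297, 297, 297]

Derivation:
t=0: [136, 90, 326, 431]
t=1: [87, 391, 278, 253]
t=2: [404, 281, 308, 308]
t=3: [269, 298, 291, 291]
t=4: [303, 296, 298, 298]
t=5: [295, 296, 296, 296]
t=6: [297, 297, 297, 297]
t=7: [297, 297, 297, 297]
t=8: [297, 297, 297, 297]
t=9: [297, 297, 297, 297]
t=10: [297, 297, 297, 297]
t=11: [297, 297, 297, 297]
t=12: [297, 297, 297, 297]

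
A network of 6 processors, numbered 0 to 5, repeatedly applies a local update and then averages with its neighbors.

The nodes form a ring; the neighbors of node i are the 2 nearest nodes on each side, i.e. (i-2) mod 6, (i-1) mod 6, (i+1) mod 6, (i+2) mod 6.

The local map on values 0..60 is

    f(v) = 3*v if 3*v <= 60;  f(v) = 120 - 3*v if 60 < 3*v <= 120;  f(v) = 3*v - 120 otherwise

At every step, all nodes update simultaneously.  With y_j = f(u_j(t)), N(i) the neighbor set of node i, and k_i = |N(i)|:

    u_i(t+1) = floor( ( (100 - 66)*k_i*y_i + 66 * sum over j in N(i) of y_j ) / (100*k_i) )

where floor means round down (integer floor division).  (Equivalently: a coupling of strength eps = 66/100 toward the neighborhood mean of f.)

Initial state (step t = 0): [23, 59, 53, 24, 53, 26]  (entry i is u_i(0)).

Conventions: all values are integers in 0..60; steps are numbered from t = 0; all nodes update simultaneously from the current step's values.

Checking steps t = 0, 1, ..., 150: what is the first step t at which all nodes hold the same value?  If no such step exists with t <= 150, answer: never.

Answer: never
Key observation: The state at step 11 reappears at step 23 — the system is in a cycle of period 12 from step 11 on.  No step 0..23 is synchronized, and the cycle repeats forever, so no step up to 150 (or ever) has all nodes equal.

Derivation:
t=0: [23, 59, 53, 24, 53, 26]  (not all equal)
t=1: [46, 49, 45, 45, 42, 46]  (not all equal)
t=2: [17, 20, 15, 15, 12, 17]  (not all equal)
t=3: [49, 52, 46, 46, 43, 49]  (not all equal)
t=4: [24, 27, 20, 20, 17, 24]  (not all equal)
t=5: [48, 48, 53, 53, 52, 48]  (not all equal)
t=6: [28, 28, 33, 33, 33, 28]  (not all equal)
t=7: [31, 31, 25, 25, 25, 31]  (not all equal)
t=8: [32, 32, 39, 39, 39, 32]  (not all equal)
t=9: [17, 17, 9, 9, 9, 17]  (not all equal)
t=10: [43, 43, 34, 34, 34, 43]  (not all equal)
t=11: [11, 11, 15, 15, 15, 11]  (not all equal)
t=12: [36, 36, 41, 41, 41, 36]  (not all equal)
t=13: [9, 9, 5, 5, 5, 9]  (not all equal)
t=14: [23, 23, 18, 18, 18, 23]  (not all equal)
t=15: [51, 51, 53, 53, 53, 51]  (not all equal)
t=16: [34, 34, 37, 37, 37, 34]  (not all equal)
t=17: [15, 15, 11, 11, 11, 15]  (not all equal)
t=18: [41, 41, 36, 36, 36, 41]  (not all equal)
t=19: [5, 5, 9, 9, 9, 5]  (not all equal)
t=20: [18, 18, 23, 23, 23, 18]  (not all equal)
t=21: [53, 53, 51, 51, 51, 53]  (not all equal)
t=22: [37, 37, 34, 34, 34, 37]  (not all equal)
t=23: [11, 11, 15, 15, 15, 11]  (not all equal)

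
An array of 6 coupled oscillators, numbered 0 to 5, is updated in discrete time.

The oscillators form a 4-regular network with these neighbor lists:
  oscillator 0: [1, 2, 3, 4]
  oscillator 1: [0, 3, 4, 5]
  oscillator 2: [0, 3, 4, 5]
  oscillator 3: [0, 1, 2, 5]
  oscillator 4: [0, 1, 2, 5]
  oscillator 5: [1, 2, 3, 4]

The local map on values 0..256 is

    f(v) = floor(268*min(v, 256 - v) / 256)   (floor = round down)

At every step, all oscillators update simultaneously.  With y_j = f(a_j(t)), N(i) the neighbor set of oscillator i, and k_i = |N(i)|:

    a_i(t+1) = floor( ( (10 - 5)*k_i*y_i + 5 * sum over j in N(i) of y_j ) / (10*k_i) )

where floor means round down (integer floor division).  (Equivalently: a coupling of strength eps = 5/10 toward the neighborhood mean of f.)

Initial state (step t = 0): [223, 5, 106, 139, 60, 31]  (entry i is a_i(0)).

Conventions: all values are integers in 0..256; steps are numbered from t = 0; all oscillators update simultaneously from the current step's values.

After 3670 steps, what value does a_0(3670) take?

Answer: a_0(3670) = 132
Key observation: The state at step 24, [132, 132, 132, 132, 132, 132], reappears at step 26: the system is in a cycle of period 2 from step 24 on.  Therefore the state at step 3670 equals the state at step 24 + ((3670 - 24) mod 2) = 24, which is [132, 132, 132, 132, 132, 132].

Derivation:
t=0: [223, 5, 106, 139, 60, 31]
t=1: [54, 33, 86, 83, 53, 53]
t=2: [61, 48, 76, 72, 56, 60]
t=3: [64, 57, 71, 69, 60, 63]
t=4: [66, 62, 70, 69, 64, 65]
t=5: [69, 66, 71, 70, 67, 68]
t=6: [71, 70, 72, 72, 70, 71]
t=7: [74, 73, 74, 74, 73, 74]
t=8: [76, 76, 76, 76, 76, 76]
t=9: [79, 79, 79, 79, 79, 79]
t=10: [82, 82, 82, 82, 82, 82]
t=11: [85, 85, 85, 85, 85, 85]
t=12: [88, 88, 88, 88, 88, 88]
t=13: [92, 92, 92, 92, 92, 92]
t=14: [96, 96, 96, 96, 96, 96]
t=15: [100, 100, 100, 100, 100, 100]
t=16: [104, 104, 104, 104, 104, 104]
t=17: [108, 108, 108, 108, 108, 108]
t=18: [113, 113, 113, 113, 113, 113]
t=19: [118, 118, 118, 118, 118, 118]
t=20: [123, 123, 123, 123, 123, 123]
t=21: [128, 128, 128, 128, 128, 128]
t=22: [134, 134, 134, 134, 134, 134]
t=23: [127, 127, 127, 127, 127, 127]
t=24: [132, 132, 132, 132, 132, 132]
t=25: [129, 129, 129, 129, 129, 129]
t=26: [132, 132, 132, 132, 132, 132]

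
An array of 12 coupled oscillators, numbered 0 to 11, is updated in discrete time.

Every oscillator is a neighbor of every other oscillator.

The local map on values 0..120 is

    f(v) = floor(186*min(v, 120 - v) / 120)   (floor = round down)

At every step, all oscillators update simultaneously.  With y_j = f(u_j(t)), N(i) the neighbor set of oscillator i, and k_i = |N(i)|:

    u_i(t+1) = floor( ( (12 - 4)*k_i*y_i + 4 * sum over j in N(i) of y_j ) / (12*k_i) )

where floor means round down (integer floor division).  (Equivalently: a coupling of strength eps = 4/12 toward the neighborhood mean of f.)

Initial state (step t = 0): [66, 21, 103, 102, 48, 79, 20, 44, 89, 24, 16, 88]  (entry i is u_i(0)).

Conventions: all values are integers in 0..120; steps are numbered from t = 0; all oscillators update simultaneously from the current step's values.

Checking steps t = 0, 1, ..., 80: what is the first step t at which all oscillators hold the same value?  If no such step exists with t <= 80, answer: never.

Simulating step by step:
t=0: [66, 21, 103, 102, 48, 79, 20, 44, 89, 24, 16, 88]  (not all equal)
t=1: [69, 37, 33, 34, 64, 57, 36, 60, 47, 40, 32, 48]  (not all equal)
t=2: [75, 61, 57, 57, 79, 80, 59, 83, 70, 64, 55, 71]  (not all equal)
t=3: [72, 86, 84, 84, 68, 67, 86, 64, 77, 82, 82, 75]  (not all equal)
t=4: [70, 56, 58, 58, 74, 76, 56, 78, 65, 60, 60, 67]  (not all equal)
t=5: [78, 84, 86, 86, 75, 73, 84, 71, 83, 89, 89, 82]  (not all equal)
t=6: [62, 56, 54, 54, 65, 67, 56, 69, 57, 51, 51, 58]  (not all equal)
t=7: [87, 85, 83, 83, 84, 82, 85, 80, 86, 80, 80, 87]  (not all equal)
t=8: [52, 54, 56, 56, 55, 57, 54, 59, 53, 59, 59, 52]  (not all equal)
t=9: [82, 83, 85, 85, 85, 87, 83, 89, 83, 89, 89, 82]  (not all equal)
t=10: [56, 55, 53, 53, 53, 51, 55, 50, 55, 50, 50, 56]  (not all equal)
t=11: [84, 83, 81, 81, 81, 80, 83, 78, 83, 78, 78, 84]  (not all equal)
t=12: [56, 58, 59, 59, 59, 61, 58, 63, 58, 63, 63, 56]  (not all equal)
t=13: [87, 88, 90, 90, 90, 90, 88, 88, 88, 88, 88, 87]  (not all equal)
t=14: [50, 48, 46, 46, 46, 46, 48, 48, 48, 48, 48, 50]  (not all equal)
t=15: [75, 73, 71, 71, 71, 71, 73, 73, 73, 73, 73, 75]  (not all equal)
t=16: [70, 72, 74, 74, 74, 74, 72, 72, 72, 72, 72, 70]  (not all equal)
t=17: [75, 73, 71, 71, 71, 71, 73, 73, 73, 73, 73, 75]  (not all equal)

Answer: never
Key observation: The state at step 15 reappears at step 17 — the system is in a cycle of period 2 from step 15 on.  No step 0..17 is synchronized, and the cycle repeats forever, so no step up to 80 (or ever) has all oscillators equal.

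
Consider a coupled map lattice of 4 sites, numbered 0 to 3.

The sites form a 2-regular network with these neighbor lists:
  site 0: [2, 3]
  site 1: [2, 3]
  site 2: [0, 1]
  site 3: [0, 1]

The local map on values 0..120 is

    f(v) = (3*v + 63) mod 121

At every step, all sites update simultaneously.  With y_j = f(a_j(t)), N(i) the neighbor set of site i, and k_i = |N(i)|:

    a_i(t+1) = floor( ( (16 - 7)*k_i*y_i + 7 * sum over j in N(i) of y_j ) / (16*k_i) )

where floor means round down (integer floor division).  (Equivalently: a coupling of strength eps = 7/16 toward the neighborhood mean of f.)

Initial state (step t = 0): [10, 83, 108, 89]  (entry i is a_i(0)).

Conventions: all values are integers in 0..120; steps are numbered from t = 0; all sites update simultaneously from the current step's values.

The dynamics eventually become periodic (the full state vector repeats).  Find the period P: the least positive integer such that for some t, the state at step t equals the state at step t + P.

Simulating step by step:
t=0: [10, 83, 108, 89]
t=1: [76, 63, 49, 85]
t=2: [63, 41, 62, 55]
t=3: [30, 61, 20, 76]
t=4: [29, 13, 9, 35]
t=5: [46, 87, 79, 55]
t=6: [81, 82, 68, 95]
t=7: [64, 66, 42, 88]
t=8: [40, 44, 45, 54]
t=9: [74, 81, 73, 88]
t=10: [51, 63, 45, 71]
t=11: [77, 29, 66, 42]
t=12: [48, 35, 28, 55]
t=13: [77, 55, 43, 89]
t=14: [64, 94, 74, 84]
t=15: [32, 83, 49, 66]
t=16: [45, 63, 73, 34]
t=17: [61, 24, 41, 43]
t=18: [32, 37, 40, 43]
t=19: [50, 58, 54, 59]
t=20: [100, 114, 104, 112]
t=21: [10, 34, 15, 29]
t=22: [82, 54, 90, 46]
t=23: [75, 95, 88, 82]
t=24: [59, 92, 81, 70]
t=25: [87, 75, 83, 64]
t=26: [64, 44, 67, 35]
t=27: [22, 56, 31, 45]
t=28: [29, 86, 45, 69]
t=29: [39, 67, 66, 39]
t=30: [50, 29, 28, 50]
t=31: [77, 42, 41, 78]
t=32: [55, 64, 62, 57]
t=33: [86, 33, 30, 89]
t=34: [70, 49, 44, 75]
t=35: [43, 76, 67, 52]
t=36: [66, 53, 38, 81]
t=37: [36, 83, 57, 62]
t=38: [54, 65, 89, 30]
t=39: [84, 35, 75, 44]
t=40: [67, 52, 52, 67]
t=41: [38, 81, 81, 38]
t=42: [57, 62, 62, 57]
t=43: [89, 30, 30, 89]
t=44: [75, 44, 44, 75]
t=45: [52, 67, 67, 52]
t=46: [81, 38, 38, 81]
t=47: [62, 57, 57, 62]
t=48: [30, 89, 89, 30]
t=49: [44, 75, 75, 44]
t=50: [67, 52, 52, 67]

Answer: 10
Key observation: The state at step 40, [67, 52, 52, 67], reappears at step 50 — and no state repeats earlier — so the cycle the system enters has period 10.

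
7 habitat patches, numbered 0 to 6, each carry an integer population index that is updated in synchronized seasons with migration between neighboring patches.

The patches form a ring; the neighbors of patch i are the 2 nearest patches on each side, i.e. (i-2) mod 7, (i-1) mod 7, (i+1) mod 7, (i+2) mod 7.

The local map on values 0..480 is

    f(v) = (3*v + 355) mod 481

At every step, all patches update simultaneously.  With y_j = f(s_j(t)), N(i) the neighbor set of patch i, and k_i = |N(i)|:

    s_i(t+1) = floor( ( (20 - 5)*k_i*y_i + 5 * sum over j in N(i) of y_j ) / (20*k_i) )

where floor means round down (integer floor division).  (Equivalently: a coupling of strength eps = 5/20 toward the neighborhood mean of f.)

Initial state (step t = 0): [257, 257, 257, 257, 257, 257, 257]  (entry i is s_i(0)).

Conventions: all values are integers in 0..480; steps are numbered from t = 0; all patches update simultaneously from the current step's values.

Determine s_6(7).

Answer: s_6(7) = 99

Derivation:
t=0: [257, 257, 257, 257, 257, 257, 257]
t=1: [164, 164, 164, 164, 164, 164, 164]
t=2: [366, 366, 366, 366, 366, 366, 366]
t=3: [10, 10, 10, 10, 10, 10, 10]
t=4: [385, 385, 385, 385, 385, 385, 385]
t=5: [67, 67, 67, 67, 67, 67, 67]
t=6: [75, 75, 75, 75, 75, 75, 75]
t=7: [99, 99, 99, 99, 99, 99, 99]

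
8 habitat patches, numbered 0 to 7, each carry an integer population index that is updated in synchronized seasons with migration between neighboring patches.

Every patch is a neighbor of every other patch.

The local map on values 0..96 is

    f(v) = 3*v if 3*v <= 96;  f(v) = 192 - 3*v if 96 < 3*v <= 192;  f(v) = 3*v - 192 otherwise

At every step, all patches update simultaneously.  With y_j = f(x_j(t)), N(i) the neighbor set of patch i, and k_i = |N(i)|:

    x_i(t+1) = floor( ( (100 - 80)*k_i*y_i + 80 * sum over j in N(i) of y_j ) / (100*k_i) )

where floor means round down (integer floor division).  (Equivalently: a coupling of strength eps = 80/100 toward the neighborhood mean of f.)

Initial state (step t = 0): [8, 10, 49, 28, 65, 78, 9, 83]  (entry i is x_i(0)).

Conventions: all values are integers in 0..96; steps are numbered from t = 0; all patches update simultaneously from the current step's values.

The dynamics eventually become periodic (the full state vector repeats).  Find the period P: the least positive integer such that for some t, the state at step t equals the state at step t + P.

Simulating step by step:
t=0: [8, 10, 49, 28, 65, 78, 9, 83]
t=1: [37, 38, 39, 42, 35, 39, 37, 40]
t=2: [77, 76, 76, 75, 77, 76, 77, 76]
t=3: [36, 36, 36, 36, 36, 36, 36, 36]
t=4: [84, 84, 84, 84, 84, 84, 84, 84]
t=5: [60, 60, 60, 60, 60, 60, 60, 60]
t=6: [12, 12, 12, 12, 12, 12, 12, 12]
t=7: [36, 36, 36, 36, 36, 36, 36, 36]

Answer: 4
Key observation: The state at step 3, [36, 36, 36, 36, 36, 36, 36, 36], reappears at step 7 — and no state repeats earlier — so the cycle the system enters has period 4.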